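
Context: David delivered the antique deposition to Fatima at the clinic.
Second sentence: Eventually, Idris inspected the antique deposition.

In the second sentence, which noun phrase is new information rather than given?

Idris

"the antique deposition" in the second sentence is given — already mentioned in the context.
"Idris" has no antecedent in the context; it is discourse-new.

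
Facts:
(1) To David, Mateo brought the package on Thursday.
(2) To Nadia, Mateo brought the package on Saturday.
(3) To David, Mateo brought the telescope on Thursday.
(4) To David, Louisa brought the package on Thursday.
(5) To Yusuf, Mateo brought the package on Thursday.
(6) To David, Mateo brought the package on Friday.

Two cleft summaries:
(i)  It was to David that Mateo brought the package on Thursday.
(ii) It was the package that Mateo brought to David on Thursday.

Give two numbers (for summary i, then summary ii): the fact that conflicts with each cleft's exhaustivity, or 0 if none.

Summary (i) focuses "David" (the recipient); background agent = Mateo, thing = the package, setting = on Thursday. Fact (5) matches that background with recipient = Yusuf — refutes (i).
Summary (ii) focuses "the package" (the thing); background agent = Mateo, recipient = David, setting = on Thursday. Fact (3) matches that background with thing = the telescope — refutes (ii).

5, 3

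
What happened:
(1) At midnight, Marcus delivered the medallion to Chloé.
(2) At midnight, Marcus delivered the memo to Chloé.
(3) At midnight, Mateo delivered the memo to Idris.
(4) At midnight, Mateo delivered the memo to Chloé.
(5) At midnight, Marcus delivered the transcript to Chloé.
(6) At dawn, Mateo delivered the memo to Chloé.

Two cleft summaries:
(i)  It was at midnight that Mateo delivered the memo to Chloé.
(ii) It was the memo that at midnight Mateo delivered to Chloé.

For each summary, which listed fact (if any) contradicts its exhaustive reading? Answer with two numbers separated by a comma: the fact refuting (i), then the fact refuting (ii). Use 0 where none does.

Summary (i) focuses "at midnight" (the setting); background same agent, thing, recipient (Mateo / the memo / Chloé). Fact (6) matches that background with setting = at dawn — refutes (i).
Summary (ii) focuses "the memo" (the thing); background same agent, recipient, setting (Mateo / Chloé / at midnight). No fact matches that background with a different thing, so 0.

6, 0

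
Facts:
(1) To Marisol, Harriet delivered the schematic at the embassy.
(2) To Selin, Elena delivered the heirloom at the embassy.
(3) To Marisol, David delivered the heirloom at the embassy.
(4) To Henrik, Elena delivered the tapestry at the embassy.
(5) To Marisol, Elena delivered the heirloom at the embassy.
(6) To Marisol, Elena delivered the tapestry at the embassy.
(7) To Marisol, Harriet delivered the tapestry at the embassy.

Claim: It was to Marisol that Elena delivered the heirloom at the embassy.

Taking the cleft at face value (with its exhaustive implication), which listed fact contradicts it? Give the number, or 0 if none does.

Focus of the cleft: "Marisol" (the recipient). Presupposed background: Elena as agent and the heirloom as thing and at the embassy as setting.
Exhaustivity: Marisol is the only recipient satisfying that background.
Fact (2) shares the background but with recipient = Selin; exhaustivity is violated.

2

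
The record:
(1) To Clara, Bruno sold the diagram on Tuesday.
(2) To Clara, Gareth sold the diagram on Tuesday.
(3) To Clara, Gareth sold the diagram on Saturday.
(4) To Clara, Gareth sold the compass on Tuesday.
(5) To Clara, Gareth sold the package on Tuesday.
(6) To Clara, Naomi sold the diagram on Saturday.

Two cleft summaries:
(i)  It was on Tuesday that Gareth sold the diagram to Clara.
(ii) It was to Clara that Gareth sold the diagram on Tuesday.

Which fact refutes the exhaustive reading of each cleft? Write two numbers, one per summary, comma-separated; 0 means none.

3, 0

Summary (i) focuses "on Tuesday" (the setting); background same agent, thing, recipient (Gareth / the diagram / Clara). Fact (3) matches that background with setting = on Saturday — refutes (i).
Summary (ii) focuses "Clara" (the recipient); background same agent, thing, setting (Gareth / the diagram / on Tuesday). No fact matches that background with a different recipient, so 0.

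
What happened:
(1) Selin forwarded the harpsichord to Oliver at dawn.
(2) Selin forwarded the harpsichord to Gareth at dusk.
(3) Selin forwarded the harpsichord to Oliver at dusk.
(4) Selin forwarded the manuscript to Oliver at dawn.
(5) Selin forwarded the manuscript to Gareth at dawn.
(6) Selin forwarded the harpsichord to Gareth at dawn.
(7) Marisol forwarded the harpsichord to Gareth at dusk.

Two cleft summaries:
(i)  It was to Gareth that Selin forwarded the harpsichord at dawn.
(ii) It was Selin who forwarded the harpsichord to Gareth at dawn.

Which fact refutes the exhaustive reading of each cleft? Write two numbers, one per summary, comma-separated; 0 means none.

Summary (i) focuses "Gareth" (the recipient); background Selin as agent and the harpsichord as thing and at dawn as setting. Fact (1) matches that background with recipient = Oliver — refutes (i).
Summary (ii) focuses "Selin" (the agent); background the harpsichord as thing and Gareth as recipient and at dawn as setting. No fact matches that background with a different agent, so 0.

1, 0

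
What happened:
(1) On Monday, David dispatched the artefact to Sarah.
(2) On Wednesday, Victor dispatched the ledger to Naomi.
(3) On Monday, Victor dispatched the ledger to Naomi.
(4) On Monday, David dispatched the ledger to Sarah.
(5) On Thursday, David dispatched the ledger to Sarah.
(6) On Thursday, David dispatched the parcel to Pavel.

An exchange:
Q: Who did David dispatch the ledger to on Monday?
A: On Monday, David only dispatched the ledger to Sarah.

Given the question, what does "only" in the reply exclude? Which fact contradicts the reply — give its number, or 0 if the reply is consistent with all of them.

0

Answering "Who did ... to ...?" puts focus on the recipient — here, "Sarah".
"Only" then excludes alternative recipients while the background — same agent, thing, setting (David / the ledger / on Monday) — is held fixed.
No listed fact shares that background with another recipient. Nothing contradicts the reply.
(Fact (1) would refute a reading with focus on the thing — but that is not what the question asks.)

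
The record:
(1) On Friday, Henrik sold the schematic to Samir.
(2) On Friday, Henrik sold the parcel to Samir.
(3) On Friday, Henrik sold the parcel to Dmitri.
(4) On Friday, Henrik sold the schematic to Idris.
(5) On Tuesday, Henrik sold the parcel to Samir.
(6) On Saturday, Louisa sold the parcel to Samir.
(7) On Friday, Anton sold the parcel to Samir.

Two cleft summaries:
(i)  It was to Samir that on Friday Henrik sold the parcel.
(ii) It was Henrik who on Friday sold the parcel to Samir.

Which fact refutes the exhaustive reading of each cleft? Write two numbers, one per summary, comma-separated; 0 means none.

3, 7

(i): focus "Samir". Looking for agent = Henrik, thing = the parcel, setting = on Friday with some other recipient — fact (3) has Dmitri there. Refuted.
(ii): focus "Henrik". Looking for thing = the parcel, recipient = Samir, setting = on Friday with some other agent — fact (7) has Anton there. Refuted.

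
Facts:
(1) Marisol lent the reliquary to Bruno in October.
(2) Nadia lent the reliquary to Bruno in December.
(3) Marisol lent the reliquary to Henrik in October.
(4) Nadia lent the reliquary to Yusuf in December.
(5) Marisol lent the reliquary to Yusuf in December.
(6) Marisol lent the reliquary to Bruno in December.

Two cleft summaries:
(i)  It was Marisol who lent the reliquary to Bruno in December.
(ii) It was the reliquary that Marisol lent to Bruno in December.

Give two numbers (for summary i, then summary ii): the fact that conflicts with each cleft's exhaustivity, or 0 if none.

2, 0

(i): focus "Marisol". Looking for the reliquary as thing and Bruno as recipient and in December as setting with some other agent — fact (2) has Nadia there. Refuted.
(ii): focus "the reliquary". No fact shares Marisol as agent and Bruno as recipient and in December as setting with a different thing. 0.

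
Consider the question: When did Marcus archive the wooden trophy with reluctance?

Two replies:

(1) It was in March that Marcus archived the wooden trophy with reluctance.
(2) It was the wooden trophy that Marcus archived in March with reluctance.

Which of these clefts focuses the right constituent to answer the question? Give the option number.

1

The question word "when" targets the time.
Option (1) clefts "in March" — that matches what the question asks about.
Option (2) clefts "the wooden trophy" — the direct object, not what was asked.
So the congruent reply is (1).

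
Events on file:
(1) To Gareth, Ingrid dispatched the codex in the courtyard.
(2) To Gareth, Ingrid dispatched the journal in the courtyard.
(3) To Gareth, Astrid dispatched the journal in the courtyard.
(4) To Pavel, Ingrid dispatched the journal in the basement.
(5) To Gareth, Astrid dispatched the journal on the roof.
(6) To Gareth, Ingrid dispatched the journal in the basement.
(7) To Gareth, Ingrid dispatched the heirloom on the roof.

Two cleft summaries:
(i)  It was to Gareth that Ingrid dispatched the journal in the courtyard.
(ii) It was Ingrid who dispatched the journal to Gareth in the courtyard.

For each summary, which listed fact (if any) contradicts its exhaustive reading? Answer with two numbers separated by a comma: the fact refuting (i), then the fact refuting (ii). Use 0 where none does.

0, 3

Summary (i) focuses "Gareth" (the recipient); background agent = Ingrid, thing = the journal, setting = in the courtyard. No fact matches that background with a different recipient, so 0.
Summary (ii) focuses "Ingrid" (the agent); background thing = the journal, recipient = Gareth, setting = in the courtyard. Fact (3) matches that background with agent = Astrid — refutes (ii).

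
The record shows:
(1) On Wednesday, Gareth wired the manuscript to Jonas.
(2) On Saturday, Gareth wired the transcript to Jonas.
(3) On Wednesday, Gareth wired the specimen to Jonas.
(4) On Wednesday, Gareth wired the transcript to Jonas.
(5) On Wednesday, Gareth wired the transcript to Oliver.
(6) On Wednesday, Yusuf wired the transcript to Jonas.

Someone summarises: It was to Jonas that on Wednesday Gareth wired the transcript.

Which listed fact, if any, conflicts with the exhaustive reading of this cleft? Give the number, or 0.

Focus of the cleft: "Jonas" (the recipient). Presupposed background: Gareth as agent and the transcript as thing and on Wednesday as setting.
Exhaustivity: Jonas is the only recipient satisfying that background.
Fact (5) shares the background but with recipient = Oliver; exhaustivity is violated.

5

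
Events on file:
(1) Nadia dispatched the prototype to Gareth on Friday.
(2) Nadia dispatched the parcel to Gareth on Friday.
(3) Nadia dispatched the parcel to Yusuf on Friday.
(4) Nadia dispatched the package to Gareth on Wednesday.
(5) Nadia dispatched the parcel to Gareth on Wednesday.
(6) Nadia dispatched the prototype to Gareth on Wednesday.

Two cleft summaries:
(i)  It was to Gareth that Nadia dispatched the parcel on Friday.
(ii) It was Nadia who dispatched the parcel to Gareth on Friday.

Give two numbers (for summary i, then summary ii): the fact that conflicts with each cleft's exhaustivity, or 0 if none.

3, 0

Summary (i) focuses "Gareth" (the recipient); background agent = Nadia, thing = the parcel, setting = on Friday. Fact (3) matches that background with recipient = Yusuf — refutes (i).
Summary (ii) focuses "Nadia" (the agent); background thing = the parcel, recipient = Gareth, setting = on Friday. No fact matches that background with a different agent, so 0.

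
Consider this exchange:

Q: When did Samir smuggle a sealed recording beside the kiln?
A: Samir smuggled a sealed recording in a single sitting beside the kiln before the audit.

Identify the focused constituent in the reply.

The wh-word "when" asks about the time.
In the answer, "Samir", "a sealed recording" and "beside the kiln" are given — repeated from the question.
"in a single sitting" is also new, but it specifies the manner, which is not what the question asks about — so it is not the focus.
The constituent filling the time gap is "before the audit"; that is the focus.

before the audit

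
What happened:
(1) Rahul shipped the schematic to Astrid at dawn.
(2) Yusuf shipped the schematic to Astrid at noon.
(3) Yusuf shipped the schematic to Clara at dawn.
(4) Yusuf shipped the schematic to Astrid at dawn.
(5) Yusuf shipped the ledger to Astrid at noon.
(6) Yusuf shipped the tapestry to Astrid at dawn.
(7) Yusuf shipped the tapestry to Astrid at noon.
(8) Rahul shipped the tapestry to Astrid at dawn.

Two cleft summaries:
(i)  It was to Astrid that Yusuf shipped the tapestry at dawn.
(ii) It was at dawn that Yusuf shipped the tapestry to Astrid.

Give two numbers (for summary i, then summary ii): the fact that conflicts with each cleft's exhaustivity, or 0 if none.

Summary (i) focuses "Astrid" (the recipient); background same agent, thing, setting (Yusuf / the tapestry / at dawn). No fact matches that background with a different recipient, so 0.
Summary (ii) focuses "at dawn" (the setting); background same agent, thing, recipient (Yusuf / the tapestry / Astrid). Fact (7) matches that background with setting = at noon — refutes (ii).

0, 7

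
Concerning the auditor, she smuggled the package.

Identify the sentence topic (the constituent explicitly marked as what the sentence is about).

The construction explicitly marks "the auditor" as what the sentence is about — the topic.
The remainder of the clause is the comment (what is said about the topic).

the auditor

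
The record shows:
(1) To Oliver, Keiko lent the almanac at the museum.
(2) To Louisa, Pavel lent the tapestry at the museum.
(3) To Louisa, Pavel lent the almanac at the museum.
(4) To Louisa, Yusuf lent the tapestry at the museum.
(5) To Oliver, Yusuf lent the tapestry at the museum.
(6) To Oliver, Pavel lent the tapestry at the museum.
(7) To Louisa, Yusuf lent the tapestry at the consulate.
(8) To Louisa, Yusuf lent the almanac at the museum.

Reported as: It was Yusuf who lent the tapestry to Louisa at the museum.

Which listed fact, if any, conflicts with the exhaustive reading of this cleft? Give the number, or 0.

2

Focus of the cleft: "Yusuf" (the agent). Presupposed background: the tapestry as thing and Louisa as recipient and at the museum as setting.
The exhaustive reading says no other agent fits that background.
But fact (2) also has the tapestry as thing and Louisa as recipient and at the museum as setting, with agent = Pavel — so the exhaustive reading fails.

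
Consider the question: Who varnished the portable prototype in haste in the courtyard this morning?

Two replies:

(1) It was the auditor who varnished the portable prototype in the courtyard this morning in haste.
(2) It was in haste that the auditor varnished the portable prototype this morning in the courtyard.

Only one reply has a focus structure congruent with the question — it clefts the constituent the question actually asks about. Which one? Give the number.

1

The question word "who" targets the subject (agent).
Option (1) clefts "the auditor" — that matches what the question asks about.
Option (2) clefts "in haste" — the manner, not what was asked.
So the congruent reply is (1).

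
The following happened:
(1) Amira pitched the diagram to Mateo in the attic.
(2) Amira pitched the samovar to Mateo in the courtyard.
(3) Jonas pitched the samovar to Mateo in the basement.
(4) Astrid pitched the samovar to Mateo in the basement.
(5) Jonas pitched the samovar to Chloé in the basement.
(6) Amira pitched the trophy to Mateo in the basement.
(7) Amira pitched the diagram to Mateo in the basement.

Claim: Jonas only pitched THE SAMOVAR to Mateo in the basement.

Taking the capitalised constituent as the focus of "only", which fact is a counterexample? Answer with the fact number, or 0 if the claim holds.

Focus (in capitals) is "the samovar" — the thing. "Only" excludes alternative things while holding fixed agent = Jonas, recipient = Mateo, setting = in the basement.
No fact matches agent = Jonas, recipient = Mateo, setting = in the basement with a different thing — every other fact differs on at least one backgrounded slot. So no fact refutes it.

0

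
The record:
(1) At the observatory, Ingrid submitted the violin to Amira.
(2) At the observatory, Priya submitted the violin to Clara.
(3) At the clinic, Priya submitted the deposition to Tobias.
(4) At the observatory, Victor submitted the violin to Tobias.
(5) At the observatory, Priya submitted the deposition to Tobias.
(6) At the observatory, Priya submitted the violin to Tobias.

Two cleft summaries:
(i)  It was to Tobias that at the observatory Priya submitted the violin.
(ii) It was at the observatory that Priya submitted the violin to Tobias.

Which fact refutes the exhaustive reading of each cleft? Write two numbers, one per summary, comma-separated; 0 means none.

Summary (i) focuses "Tobias" (the recipient); background same agent, thing, setting (Priya / the violin / at the observatory). Fact (2) matches that background with recipient = Clara — refutes (i).
Summary (ii) focuses "at the observatory" (the setting); background same agent, thing, recipient (Priya / the violin / Tobias). No fact matches that background with a different setting, so 0.

2, 0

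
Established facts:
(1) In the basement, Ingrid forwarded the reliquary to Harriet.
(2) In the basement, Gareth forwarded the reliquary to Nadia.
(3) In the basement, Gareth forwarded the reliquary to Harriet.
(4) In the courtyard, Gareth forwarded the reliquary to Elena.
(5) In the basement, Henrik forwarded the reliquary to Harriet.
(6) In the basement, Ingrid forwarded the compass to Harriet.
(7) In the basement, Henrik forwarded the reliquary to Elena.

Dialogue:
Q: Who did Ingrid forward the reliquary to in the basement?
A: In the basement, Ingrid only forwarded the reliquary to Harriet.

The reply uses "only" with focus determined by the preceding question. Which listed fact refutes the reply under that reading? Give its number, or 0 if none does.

Answering "Who did ... to ...?" puts focus on the recipient — here, "Harriet".
"Only" then excludes alternative recipients while the background — Ingrid as agent and the reliquary as thing and in the basement as setting — is held fixed.
No listed fact shares that background with another recipient. Nothing contradicts the reply.
(Fact (6) would refute a reading with focus on the thing — but that is not what the question asks.)

0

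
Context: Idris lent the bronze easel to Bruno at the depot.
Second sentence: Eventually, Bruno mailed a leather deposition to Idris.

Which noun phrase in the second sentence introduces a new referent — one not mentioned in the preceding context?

"Bruno" and "Idris" in the second sentence are given — already mentioned in the context.
"a leather deposition" has no antecedent in the context; it is discourse-new (the indefinite article also signals a new referent).

a leather deposition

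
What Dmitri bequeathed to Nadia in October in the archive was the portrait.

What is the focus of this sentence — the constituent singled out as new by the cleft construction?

the portrait

In a pseudo-cleft "What ... was X", the post-copular constituent X is the focus.
Here the focus is "the portrait". The backgrounded (presupposed) material includes "Dmitri", "to Nadia", "in October" and "in the archive".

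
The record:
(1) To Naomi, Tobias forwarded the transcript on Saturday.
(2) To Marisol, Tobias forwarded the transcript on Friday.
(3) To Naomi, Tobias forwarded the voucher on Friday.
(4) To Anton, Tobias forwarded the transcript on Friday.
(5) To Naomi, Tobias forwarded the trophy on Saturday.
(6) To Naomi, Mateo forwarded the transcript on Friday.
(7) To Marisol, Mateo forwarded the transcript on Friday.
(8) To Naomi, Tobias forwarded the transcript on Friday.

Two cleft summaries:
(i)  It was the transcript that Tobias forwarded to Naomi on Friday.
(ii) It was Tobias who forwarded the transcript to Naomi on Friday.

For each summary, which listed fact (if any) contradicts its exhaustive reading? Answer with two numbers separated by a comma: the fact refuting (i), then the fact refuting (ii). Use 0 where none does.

(i): focus "the transcript". Looking for Tobias as agent and Naomi as recipient and on Friday as setting with some other thing — fact (3) has the voucher there. Refuted.
(ii): focus "Tobias". Looking for the transcript as thing and Naomi as recipient and on Friday as setting with some other agent — fact (6) has Mateo there. Refuted.

3, 6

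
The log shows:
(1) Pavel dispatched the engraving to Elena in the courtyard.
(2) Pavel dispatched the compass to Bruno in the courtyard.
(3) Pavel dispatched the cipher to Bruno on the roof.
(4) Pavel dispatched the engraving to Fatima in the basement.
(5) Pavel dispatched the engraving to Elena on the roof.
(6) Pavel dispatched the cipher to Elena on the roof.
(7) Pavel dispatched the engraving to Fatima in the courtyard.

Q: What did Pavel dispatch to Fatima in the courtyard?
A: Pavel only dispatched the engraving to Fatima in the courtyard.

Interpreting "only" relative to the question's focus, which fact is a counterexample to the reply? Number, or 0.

Answering "What did ...?" puts focus on the thing — here, "the engraving".
"Only" then excludes alternative things while the background — same agent, recipient, setting (Pavel / Fatima / in the courtyard) — is held fixed.
No fact keeps same agent, recipient, setting (Pavel / Fatima / in the courtyard) while changing the thing; every other fact differs on something backgrounded. The reply stands.
(Fact (4) would refute a reading with focus on the setting — but that is not what the question asks.)

0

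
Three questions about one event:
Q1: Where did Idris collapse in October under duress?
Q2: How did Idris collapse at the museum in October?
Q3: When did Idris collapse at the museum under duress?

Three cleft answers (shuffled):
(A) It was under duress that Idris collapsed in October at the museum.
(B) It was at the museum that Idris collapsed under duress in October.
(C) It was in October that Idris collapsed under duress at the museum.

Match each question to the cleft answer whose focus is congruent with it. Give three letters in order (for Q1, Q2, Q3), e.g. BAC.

Q1 asks about the location; cleft (B) focuses "at the museum", which is the location — so Q1 → B.
Q2 asks about the manner; cleft (A) focuses "under duress", which is the manner — so Q2 → A.
Q3 asks about the time; cleft (C) focuses "in October", which is the time — so Q3 → C.
Mapping: Q1→B, Q2→A, Q3→C.

BAC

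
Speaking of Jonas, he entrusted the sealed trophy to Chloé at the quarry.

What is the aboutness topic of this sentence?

Jonas

The construction explicitly marks "Jonas" as what the sentence is about — the topic.
The remainder of the clause is the comment (what is said about the topic).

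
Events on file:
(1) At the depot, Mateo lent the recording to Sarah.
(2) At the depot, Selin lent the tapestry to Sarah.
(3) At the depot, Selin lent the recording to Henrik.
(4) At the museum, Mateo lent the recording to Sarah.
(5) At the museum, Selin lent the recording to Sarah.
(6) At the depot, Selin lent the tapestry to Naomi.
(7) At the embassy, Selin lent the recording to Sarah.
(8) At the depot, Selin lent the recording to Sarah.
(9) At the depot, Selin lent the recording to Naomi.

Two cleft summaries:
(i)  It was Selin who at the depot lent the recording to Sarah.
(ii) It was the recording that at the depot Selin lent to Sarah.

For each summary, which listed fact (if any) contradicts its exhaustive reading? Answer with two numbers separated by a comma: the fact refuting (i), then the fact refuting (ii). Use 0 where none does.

(i): focus "Selin". Looking for thing = the recording, recipient = Sarah, setting = at the depot with some other agent — fact (1) has Mateo there. Refuted.
(ii): focus "the recording". Looking for agent = Selin, recipient = Sarah, setting = at the depot with some other thing — fact (2) has the tapestry there. Refuted.

1, 2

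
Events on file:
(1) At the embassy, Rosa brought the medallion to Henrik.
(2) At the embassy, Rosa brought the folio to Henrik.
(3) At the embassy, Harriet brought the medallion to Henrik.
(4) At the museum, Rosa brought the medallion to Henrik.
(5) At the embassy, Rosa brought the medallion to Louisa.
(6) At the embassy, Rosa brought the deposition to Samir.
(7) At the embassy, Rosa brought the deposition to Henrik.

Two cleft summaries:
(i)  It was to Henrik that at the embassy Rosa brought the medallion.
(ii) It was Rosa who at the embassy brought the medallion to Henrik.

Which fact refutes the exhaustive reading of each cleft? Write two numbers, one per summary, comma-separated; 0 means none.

5, 3

(i): focus "Henrik". Looking for agent = Rosa, thing = the medallion, setting = at the embassy with some other recipient — fact (5) has Louisa there. Refuted.
(ii): focus "Rosa". Looking for thing = the medallion, recipient = Henrik, setting = at the embassy with some other agent — fact (3) has Harriet there. Refuted.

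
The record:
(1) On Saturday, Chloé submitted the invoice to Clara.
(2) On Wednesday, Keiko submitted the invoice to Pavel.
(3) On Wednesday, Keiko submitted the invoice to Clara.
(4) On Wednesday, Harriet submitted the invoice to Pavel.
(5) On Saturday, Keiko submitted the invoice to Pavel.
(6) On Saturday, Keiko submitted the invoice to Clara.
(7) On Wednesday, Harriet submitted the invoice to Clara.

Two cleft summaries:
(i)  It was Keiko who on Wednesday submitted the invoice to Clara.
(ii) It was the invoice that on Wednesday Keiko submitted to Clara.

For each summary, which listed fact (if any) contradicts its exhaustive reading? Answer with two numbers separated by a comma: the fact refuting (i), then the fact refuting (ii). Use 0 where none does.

(i): focus "Keiko". Looking for same thing, recipient, setting (the invoice / Clara / on Wednesday) with some other agent — fact (7) has Harriet there. Refuted.
(ii): focus "the invoice". No fact shares same agent, recipient, setting (Keiko / Clara / on Wednesday) with a different thing. 0.

7, 0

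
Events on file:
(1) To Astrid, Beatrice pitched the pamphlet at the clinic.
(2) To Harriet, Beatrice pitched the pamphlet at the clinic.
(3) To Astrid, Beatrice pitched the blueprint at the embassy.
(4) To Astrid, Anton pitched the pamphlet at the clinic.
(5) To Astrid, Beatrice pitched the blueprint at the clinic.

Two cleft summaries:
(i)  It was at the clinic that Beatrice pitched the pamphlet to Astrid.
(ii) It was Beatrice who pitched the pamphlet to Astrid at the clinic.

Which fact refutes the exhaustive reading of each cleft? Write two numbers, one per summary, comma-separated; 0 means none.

0, 4

(i): focus "at the clinic". No fact shares Beatrice as agent and the pamphlet as thing and Astrid as recipient with a different setting. 0.
(ii): focus "Beatrice". Looking for the pamphlet as thing and Astrid as recipient and at the clinic as setting with some other agent — fact (4) has Anton there. Refuted.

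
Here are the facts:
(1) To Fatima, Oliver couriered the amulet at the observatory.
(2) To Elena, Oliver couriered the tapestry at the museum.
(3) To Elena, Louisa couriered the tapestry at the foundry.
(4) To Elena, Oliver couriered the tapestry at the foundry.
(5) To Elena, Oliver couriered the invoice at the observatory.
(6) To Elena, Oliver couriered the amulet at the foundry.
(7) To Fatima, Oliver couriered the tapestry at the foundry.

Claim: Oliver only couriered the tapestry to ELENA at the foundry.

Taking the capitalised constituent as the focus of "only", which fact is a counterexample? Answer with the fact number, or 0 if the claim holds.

The capitals mark "Elena" as focus. So "only" rules out other recipients, with the rest (same agent, thing, setting (Oliver / the tapestry / at the foundry)) as background.
Fact (7) matches on same agent, thing, setting (Oliver / the tapestry / at the foundry), but has recipient = Fatima instead. That refutes the claim.

7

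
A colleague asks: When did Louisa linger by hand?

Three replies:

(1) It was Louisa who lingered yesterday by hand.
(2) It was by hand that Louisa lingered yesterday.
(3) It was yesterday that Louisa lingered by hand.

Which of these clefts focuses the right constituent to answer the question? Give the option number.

The question word "when" targets the time.
Option (1) clefts "Louisa" — the subject (agent), not what was asked.
Option (2) clefts "by hand" — the manner, not what was asked.
Option (3) clefts "yesterday" — that matches what the question asks about.
So the congruent reply is (3).

3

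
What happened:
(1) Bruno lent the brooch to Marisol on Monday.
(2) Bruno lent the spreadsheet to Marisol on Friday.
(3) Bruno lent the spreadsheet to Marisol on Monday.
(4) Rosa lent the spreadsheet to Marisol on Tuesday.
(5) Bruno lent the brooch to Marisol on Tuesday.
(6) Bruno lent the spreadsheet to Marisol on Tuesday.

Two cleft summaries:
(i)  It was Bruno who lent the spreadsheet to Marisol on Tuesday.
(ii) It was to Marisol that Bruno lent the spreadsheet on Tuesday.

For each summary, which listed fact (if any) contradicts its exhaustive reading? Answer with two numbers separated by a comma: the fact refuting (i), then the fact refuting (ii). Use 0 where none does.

4, 0

(i): focus "Bruno". Looking for thing = the spreadsheet, recipient = Marisol, setting = on Tuesday with some other agent — fact (4) has Rosa there. Refuted.
(ii): focus "Marisol". No fact shares agent = Bruno, thing = the spreadsheet, setting = on Tuesday with a different recipient. 0.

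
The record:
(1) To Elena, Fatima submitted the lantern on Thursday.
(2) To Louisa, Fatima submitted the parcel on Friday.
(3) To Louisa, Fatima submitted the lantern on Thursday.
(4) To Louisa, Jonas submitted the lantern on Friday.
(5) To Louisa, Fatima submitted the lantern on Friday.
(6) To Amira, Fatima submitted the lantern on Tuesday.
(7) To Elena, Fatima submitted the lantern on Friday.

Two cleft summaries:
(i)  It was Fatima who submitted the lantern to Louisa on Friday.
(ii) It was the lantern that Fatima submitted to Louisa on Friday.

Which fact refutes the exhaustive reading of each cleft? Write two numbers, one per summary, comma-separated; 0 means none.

(i): focus "Fatima". Looking for thing = the lantern, recipient = Louisa, setting = on Friday with some other agent — fact (4) has Jonas there. Refuted.
(ii): focus "the lantern". Looking for agent = Fatima, recipient = Louisa, setting = on Friday with some other thing — fact (2) has the parcel there. Refuted.

4, 2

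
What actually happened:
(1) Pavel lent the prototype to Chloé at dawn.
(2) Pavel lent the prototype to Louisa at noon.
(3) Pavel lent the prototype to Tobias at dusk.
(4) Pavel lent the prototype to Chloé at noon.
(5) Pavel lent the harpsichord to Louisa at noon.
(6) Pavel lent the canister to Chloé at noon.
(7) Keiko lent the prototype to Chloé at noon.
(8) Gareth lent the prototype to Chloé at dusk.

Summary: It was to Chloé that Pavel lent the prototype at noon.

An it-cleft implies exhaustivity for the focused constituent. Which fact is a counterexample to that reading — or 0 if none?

The cleft puts "Chloé" in focus and presupposes the open proposition with agent = Pavel, thing = the prototype, setting = at noon.
Exhaustivity: Chloé is the only recipient satisfying that background.
But fact (2) also has agent = Pavel, thing = the prototype, setting = at noon, with recipient = Louisa — so the exhaustive reading fails.

2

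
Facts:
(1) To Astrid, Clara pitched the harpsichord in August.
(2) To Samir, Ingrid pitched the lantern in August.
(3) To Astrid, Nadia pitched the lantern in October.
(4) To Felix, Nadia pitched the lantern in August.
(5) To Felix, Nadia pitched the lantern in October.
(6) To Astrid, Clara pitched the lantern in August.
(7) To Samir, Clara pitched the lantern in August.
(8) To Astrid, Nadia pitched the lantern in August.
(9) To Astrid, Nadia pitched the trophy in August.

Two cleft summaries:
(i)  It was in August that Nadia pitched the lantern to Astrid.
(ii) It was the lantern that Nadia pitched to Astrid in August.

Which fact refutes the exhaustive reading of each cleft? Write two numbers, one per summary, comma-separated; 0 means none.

(i): focus "in August". Looking for Nadia as agent and the lantern as thing and Astrid as recipient with some other setting — fact (3) has in October there. Refuted.
(ii): focus "the lantern". Looking for Nadia as agent and Astrid as recipient and in August as setting with some other thing — fact (9) has the trophy there. Refuted.

3, 9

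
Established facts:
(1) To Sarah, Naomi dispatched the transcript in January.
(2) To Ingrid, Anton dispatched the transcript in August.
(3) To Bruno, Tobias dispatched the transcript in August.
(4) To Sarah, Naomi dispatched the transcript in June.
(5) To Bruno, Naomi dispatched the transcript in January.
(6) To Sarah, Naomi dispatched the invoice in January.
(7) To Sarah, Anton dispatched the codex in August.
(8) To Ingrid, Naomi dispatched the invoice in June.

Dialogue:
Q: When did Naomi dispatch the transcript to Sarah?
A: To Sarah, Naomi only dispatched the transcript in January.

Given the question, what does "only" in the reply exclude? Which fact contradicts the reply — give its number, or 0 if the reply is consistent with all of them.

Answering "When did ...?" puts focus on the setting — here, "in January".
So "only" ranges over settings; the rest (same agent, thing, recipient (Naomi / the transcript / Sarah)) is presupposed.
Fact (4) shares the background with a different setting (in June) — counterexample.
(Fact (6) would refute a reading with focus on the thing — but that is not what the question asks.)

4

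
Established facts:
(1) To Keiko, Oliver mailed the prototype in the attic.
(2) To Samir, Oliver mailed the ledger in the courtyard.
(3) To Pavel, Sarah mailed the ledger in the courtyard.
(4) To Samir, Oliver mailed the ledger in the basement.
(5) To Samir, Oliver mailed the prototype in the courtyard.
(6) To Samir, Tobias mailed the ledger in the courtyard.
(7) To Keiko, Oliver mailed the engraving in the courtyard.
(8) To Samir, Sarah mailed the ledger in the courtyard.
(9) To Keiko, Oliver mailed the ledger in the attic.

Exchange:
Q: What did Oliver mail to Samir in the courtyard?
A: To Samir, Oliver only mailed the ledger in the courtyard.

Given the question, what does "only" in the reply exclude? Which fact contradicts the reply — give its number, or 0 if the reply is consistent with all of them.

5

Answering "What did ...?" puts focus on the thing — here, "the ledger".
So "only" ranges over things; the rest (same agent, recipient, setting (Oliver / Samir / in the courtyard)) is presupposed.
Fact (5) keeps same agent, recipient, setting (Oliver / Samir / in the courtyard) but has thing = the prototype; that refutes the reply.
(Fact (4) would refute a reading with focus on the setting — but that is not what the question asks.)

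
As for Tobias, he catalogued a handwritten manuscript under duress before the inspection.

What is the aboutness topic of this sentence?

The construction explicitly marks "Tobias" as what the sentence is about — the topic.
The remainder of the clause is the comment (what is said about the topic).

Tobias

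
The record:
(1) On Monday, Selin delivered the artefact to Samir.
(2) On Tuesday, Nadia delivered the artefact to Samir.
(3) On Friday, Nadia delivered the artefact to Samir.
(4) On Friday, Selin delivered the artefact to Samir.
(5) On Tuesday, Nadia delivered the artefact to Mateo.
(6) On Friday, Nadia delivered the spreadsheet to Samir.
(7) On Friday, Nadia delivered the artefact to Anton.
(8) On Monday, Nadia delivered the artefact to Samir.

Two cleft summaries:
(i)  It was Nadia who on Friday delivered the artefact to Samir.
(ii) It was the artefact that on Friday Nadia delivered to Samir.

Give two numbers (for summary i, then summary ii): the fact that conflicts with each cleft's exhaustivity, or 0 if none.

(i): focus "Nadia". Looking for same thing, recipient, setting (the artefact / Samir / on Friday) with some other agent — fact (4) has Selin there. Refuted.
(ii): focus "the artefact". Looking for same agent, recipient, setting (Nadia / Samir / on Friday) with some other thing — fact (6) has the spreadsheet there. Refuted.

4, 6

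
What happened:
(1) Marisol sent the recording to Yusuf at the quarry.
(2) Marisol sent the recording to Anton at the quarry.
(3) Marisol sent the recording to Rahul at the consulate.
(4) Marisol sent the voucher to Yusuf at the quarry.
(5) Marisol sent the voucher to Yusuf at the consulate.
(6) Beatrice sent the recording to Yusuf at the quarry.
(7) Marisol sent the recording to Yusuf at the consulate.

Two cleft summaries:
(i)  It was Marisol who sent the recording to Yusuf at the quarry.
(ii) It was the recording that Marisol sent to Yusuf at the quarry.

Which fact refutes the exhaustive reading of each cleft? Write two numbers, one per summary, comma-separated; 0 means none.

6, 4

Summary (i) focuses "Marisol" (the agent); background same thing, recipient, setting (the recording / Yusuf / at the quarry). Fact (6) matches that background with agent = Beatrice — refutes (i).
Summary (ii) focuses "the recording" (the thing); background same agent, recipient, setting (Marisol / Yusuf / at the quarry). Fact (4) matches that background with thing = the voucher — refutes (ii).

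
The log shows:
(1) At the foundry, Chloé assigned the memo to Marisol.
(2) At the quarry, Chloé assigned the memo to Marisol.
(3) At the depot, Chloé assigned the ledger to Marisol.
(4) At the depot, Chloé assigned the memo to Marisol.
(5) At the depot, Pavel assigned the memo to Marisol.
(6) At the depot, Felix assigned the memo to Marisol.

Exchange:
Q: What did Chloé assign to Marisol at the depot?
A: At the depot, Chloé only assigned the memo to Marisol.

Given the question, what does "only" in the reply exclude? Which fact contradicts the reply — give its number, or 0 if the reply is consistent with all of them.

3

Answering "What did ...?" puts focus on the thing — here, "the memo".
So "only" ranges over things; the rest (agent = Chloé, recipient = Marisol, setting = at the depot) is presupposed.
Fact (3) shares the background with a different thing (the ledger) — counterexample.
(Fact (1) would refute a reading with focus on the setting — but that is not what the question asks.)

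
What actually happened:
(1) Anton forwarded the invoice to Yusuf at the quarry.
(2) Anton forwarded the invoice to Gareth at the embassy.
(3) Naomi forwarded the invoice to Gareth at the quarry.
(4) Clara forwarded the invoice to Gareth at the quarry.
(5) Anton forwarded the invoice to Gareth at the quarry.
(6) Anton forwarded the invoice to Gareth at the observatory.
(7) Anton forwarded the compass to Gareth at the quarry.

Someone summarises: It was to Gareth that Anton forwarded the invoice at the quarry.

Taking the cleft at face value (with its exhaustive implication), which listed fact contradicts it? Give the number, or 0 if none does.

1

Focus of the cleft: "Gareth" (the recipient). Presupposed background: agent = Anton, thing = the invoice, setting = at the quarry.
Exhaustivity: Gareth is the only recipient satisfying that background.
But fact (1) also has agent = Anton, thing = the invoice, setting = at the quarry, with recipient = Yusuf — so the exhaustive reading fails.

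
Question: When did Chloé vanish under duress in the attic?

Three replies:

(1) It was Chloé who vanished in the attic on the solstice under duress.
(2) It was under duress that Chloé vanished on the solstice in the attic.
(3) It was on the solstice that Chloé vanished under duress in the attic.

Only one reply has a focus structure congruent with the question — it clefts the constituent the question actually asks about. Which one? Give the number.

The question word "when" targets the time.
Option (1) clefts "Chloé" — the subject (agent), not what was asked.
Option (2) clefts "under duress" — the manner, not what was asked.
Option (3) clefts "on the solstice" — that matches what the question asks about.
So the congruent reply is (3).

3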